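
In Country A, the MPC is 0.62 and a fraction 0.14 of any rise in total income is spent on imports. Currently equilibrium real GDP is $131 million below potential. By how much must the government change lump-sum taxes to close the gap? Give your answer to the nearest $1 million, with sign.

Spending multiplier = 1/(1 − c + m) = 1/(1 − 0.62 + 0.14) = 1/0.52 ≈ 1.923.
Tax multiplier = −c·k = −0.62/0.52 ≈ −1.192. Need ΔY = +$131 million, so ΔT = ΔY/(−c·k) = −(+$131 million) × 0.52 / 0.62 ≈ −$110 million.
The government should cut lump-sum taxes by $110 million.

−$110 million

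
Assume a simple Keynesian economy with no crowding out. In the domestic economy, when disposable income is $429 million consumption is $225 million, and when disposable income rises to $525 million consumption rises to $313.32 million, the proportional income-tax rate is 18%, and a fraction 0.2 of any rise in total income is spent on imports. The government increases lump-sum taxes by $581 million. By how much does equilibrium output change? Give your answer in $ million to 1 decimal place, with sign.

MPC = ΔC/ΔYd = (313.32 − 225)/(525 − 429) = 88.32/96 = 0.92.
A lump-sum tax change of +$581 million shifts disposable income by −$581 million; first-round consumption changes by −c × ΔT = −0.92 × (+$581 million) = −$534.52 million.
Expenditure multiplier = 1/(1 − c(1−t) + m) = 1/(1 − 0.92×0.82 + 0.2) = 1/0.4456 ≈ 2.244.
The tax multiplier is −c × k ≈ −2.065, so ΔY = k × (−c·ΔT) = (−$534.52 million) / 0.4456 ≈ −$1,199.6 million.

−$1,199.6 million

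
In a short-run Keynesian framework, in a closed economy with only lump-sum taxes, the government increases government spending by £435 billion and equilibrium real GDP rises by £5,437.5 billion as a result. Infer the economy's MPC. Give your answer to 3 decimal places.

0.920

Implied spending multiplier k = ΔY/ΔG = 5,437.5/435 = 12.5.
Since k = 1/(1 − MPC), MPC = 1 − 1/k = 1 − ΔG/ΔY = 1 − 435/5,437.5 = 0.920.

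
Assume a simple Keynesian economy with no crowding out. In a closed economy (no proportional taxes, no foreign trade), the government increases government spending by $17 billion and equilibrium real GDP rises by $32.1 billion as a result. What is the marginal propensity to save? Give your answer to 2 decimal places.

Implied spending multiplier k = ΔY/ΔG = 32.1/17 ≈ 1.8882.
Since k = 1/(1 − MPC), MPC = 1 − 1/k = 1 − ΔG/ΔY = 1 − 17/32.1 ≈ 0.47.
MPS = 1 − MPC = 0.53.

0.53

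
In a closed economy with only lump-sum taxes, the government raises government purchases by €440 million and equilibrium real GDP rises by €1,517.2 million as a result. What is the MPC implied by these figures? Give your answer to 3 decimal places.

0.710

Implied spending multiplier k = ΔY/ΔG = 1,517.2/440 ≈ 3.4482.
Since k = 1/(1 − MPC), MPC = 1 − 1/k = 1 − ΔG/ΔY = 1 − 440/1,517.2 ≈ 0.710.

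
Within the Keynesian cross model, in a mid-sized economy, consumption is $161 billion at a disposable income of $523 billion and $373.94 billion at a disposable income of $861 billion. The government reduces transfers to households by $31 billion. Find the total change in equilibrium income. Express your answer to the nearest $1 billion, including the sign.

−$53 billion

MPC = ΔC/ΔYd = (373.94 − 161)/(861 − 523) = 212.94/338 = 0.63.
The transfer change shifts disposable income by −$31 billion, so first-round consumption changes by c·ΔTR = 0.63 × (−$31 billion) = −$19.53 billion.
Expenditure multiplier = 1/(1 − MPC) = 1/(1 − 0.63) = 1/0.37 ≈ 2.703.
The transfer multiplier is c × k ≈ 1.703, so ΔY = k × (c·ΔTR) = (−$19.53 billion) / 0.37 ≈ −$53 billion.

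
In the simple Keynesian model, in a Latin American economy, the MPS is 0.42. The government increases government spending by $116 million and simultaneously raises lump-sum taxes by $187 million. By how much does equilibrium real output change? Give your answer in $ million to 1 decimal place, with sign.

MPC = 1 − MPS = 1 − 0.42 = 0.58.
Expenditure multiplier = 1/(1 − MPC) = 1/(1 − 0.58) = 1/0.42 ≈ 2.381.
ΔG contributes k·ΔG = (+$116 million) / 0.42 ≈ +$276.2 million.
ΔT of +$187 million changes first-round spending by −c·ΔT = −$108.46 million, contributing k·(−c·ΔT) = (−$108.46 million) / 0.42 ≈ −$258.2 million.
Net ΔY = k(ΔG − c·ΔT) = (+$7.54 million) / 0.42 ≈ +$18 million.

+$18.0 million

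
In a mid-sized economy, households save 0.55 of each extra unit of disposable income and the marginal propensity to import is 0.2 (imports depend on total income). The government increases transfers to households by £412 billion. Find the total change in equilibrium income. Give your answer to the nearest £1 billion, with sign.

MPC = 1 − MPS = 1 − 0.55 = 0.45.
The transfer change shifts disposable income by +£412 billion, so first-round consumption changes by c·ΔTR = 0.45 × (+£412 billion) = +£185.4 billion.
Expenditure multiplier = 1/(1 − c + m) = 1/(1 − 0.45 + 0.2) = 1/0.75 ≈ 1.333.
The transfer multiplier is c × k = 0.6, so ΔY = k × (c·ΔTR) = (+£185.4 billion) / 0.75 ≈ +£247 billion.

+£247 billion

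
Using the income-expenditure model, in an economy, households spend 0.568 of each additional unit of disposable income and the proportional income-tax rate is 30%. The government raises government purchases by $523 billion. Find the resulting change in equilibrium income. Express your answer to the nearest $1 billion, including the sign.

Expenditure multiplier = 1/(1 − c(1−t)) = 1/(1 − 0.568×0.7) = 1/0.6024 ≈ 1.66.
ΔY = k × ΔG = (+$523 billion) / 0.6024 ≈ +$868 billion.

+$868 billion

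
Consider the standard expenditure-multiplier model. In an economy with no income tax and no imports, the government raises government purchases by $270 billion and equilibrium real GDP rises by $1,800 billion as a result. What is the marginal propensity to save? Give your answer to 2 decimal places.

0.15

Implied spending multiplier k = ΔY/ΔG = 1,800/270 ≈ 6.6667.
Since k = 1/(1 − MPC), MPC = 1 − 1/k = 1 − ΔG/ΔY = 1 − 270/1,800 = 0.85.
MPS = 1 − MPC = 0.15.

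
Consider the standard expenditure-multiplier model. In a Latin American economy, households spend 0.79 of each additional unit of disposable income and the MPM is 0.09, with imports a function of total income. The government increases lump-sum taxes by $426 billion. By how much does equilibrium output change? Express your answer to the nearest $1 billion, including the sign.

A lump-sum tax change of +$426 billion shifts disposable income by −$426 billion; first-round consumption changes by −c × ΔT = −0.79 × (+$426 billion) = −$336.54 billion.
Expenditure multiplier = 1/(1 − c + m) = 1/(1 − 0.79 + 0.09) = 1/0.3 ≈ 3.333.
The tax multiplier is −c × k ≈ −2.633, so ΔY = k × (−c·ΔT) = (−$336.54 billion) / 0.3 ≈ −$1,122 billion.

−$1,122 billion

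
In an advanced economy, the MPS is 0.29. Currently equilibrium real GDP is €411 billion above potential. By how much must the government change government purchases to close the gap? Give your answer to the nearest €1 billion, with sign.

−€119 billion

MPC = 1 − MPS = 1 − 0.29 = 0.71.
Spending multiplier = 1/(1 − MPC) = 1/(1 − 0.71) = 1/0.29 ≈ 3.448.
Need ΔY = −€411 billion, so ΔG = ΔY/k = (−€411 billion) × 0.29 ≈ −€119 billion.
The government should cut government purchases by €119 billion.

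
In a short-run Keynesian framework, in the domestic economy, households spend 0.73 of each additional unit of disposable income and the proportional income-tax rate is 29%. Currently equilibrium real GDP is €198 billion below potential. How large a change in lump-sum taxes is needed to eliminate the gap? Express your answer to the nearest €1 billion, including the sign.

−€131 billion

Spending multiplier = 1/(1 − c(1−t)) = 1/(1 − 0.73×0.71) = 1/0.4817 ≈ 2.076.
Tax multiplier = −c·k = −0.73/0.4817 ≈ −1.515. Need ΔY = +€198 billion, so ΔT = ΔY/(−c·k) = −(+€198 billion) × 0.4817 / 0.73 ≈ −€131 billion.
The government should cut lump-sum taxes by €131 billion.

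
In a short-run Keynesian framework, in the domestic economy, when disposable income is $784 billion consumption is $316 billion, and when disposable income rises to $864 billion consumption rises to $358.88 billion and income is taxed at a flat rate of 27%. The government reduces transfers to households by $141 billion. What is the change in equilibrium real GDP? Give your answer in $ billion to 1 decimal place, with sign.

−$124.2 billion

MPC = ΔC/ΔYd = (358.88 − 316)/(864 − 784) = 42.88/80 = 0.536.
The transfer change shifts disposable income by −$141 billion, so first-round consumption changes by c·ΔTR = 0.536 × (−$141 billion) = −$75.576 billion.
Expenditure multiplier = 1/(1 − c(1−t)) = 1/(1 − 0.536×0.73) = 1/0.60872 ≈ 1.643.
The transfer multiplier is c × k ≈ 0.881, so ΔY = k × (c·ΔTR) = (−$75.576 billion) / 0.60872 ≈ −$124.2 billion.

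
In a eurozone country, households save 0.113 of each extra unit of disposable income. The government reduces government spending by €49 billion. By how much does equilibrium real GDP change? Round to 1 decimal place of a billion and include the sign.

MPC = 1 − MPS = 1 − 0.113 = 0.887.
Government-spending multiplier = 1/(1 − MPC) = 1/(1 − 0.887) = 1/0.113 ≈ 8.85.
ΔY = k × ΔG = (−€49 billion) / 0.113 ≈ −€433.6 billion.

−€433.6 billion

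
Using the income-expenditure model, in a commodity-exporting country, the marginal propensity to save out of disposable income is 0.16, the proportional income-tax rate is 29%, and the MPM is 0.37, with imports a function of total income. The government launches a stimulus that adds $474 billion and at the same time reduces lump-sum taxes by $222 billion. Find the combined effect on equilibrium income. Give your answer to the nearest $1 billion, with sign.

MPC = 1 − MPS = 1 − 0.16 = 0.84.
Expenditure multiplier = 1/(1 − c(1−t) + m) = 1/(1 − 0.84×0.71 + 0.37) = 1/0.7736 ≈ 1.293.
ΔG contributes k·ΔG = (+$474 billion) / 0.7736 ≈ +$612.7 billion.
ΔT of −$222 billion changes first-round spending by −c·ΔT = +$186.48 billion, contributing k·(−c·ΔT) = (+$186.48 billion) / 0.7736 ≈ +$241.1 billion.
Net ΔY = k(ΔG − c·ΔT) = (+$660.48 billion) / 0.7736 ≈ +$854 billion.

+$854 billion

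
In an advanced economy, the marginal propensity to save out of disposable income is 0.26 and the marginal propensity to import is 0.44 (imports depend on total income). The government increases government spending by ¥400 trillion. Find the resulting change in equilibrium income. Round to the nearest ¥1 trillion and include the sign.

MPC = 1 − MPS = 1 − 0.26 = 0.74.
Expenditure multiplier = 1/(1 − c + m) = 1/(1 − 0.74 + 0.44) = 1/0.7 ≈ 1.429.
ΔY = k × ΔG = (+¥400 trillion) / 0.7 ≈ +¥571 trillion.

+¥571 trillion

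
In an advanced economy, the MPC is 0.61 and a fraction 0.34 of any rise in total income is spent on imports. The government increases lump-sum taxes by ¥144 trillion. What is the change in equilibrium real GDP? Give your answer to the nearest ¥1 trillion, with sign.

A lump-sum tax change of +¥144 trillion shifts disposable income by −¥144 trillion; first-round consumption changes by −c × ΔT = −0.61 × (+¥144 trillion) = −¥87.84 trillion.
Expenditure multiplier = 1/(1 − c + m) = 1/(1 − 0.61 + 0.34) = 1/0.73 ≈ 1.37.
The tax multiplier is −c × k ≈ −0.836, so ΔY = k × (−c·ΔT) = (−¥87.84 trillion) / 0.73 ≈ −¥120 trillion.

−¥120 trillion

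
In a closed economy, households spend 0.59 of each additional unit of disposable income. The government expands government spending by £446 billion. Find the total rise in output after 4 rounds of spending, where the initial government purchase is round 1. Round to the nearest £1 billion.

£956 billion

Round 1 adds ΔG = £446 billion; each later round is MPC = 0.59 times the previous.
After 4 rounds: 446 + 263.14 + 155.2526 + 91.599034 = ΔG·(1 − c^4)/(1 − c) = 446 × (1 − 0.12117361)/0.41 ≈ £956 billion.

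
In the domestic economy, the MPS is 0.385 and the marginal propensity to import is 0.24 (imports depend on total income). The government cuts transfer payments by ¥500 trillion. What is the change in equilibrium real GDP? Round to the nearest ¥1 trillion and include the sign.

MPC = 1 − MPS = 1 − 0.385 = 0.615.
The transfer change shifts disposable income by −¥500 trillion, so first-round consumption changes by c·ΔTR = 0.615 × (−¥500 trillion) = −¥307.5 trillion.
Expenditure multiplier = 1/(1 − c + m) = 1/(1 − 0.615 + 0.24) = 1/0.625 = 1.6.
The transfer multiplier is c × k = 0.984, so ΔY = k × (c·ΔTR) = (−¥307.5 trillion) / 0.625 = −¥492 trillion.

−¥492 trillion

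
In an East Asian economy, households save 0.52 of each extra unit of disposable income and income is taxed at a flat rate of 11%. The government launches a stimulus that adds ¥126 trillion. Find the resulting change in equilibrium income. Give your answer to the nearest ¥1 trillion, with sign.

+¥220 trillion

MPC = 1 − MPS = 1 − 0.52 = 0.48.
Expenditure multiplier = 1/(1 − c(1−t)) = 1/(1 − 0.48×0.89) = 1/0.5728 ≈ 1.746.
ΔY = k × ΔG = (+¥126 trillion) / 0.5728 ≈ +¥220 trillion.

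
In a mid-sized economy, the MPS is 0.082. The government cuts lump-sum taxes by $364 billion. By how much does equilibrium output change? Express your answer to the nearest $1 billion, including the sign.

MPC = 1 − MPS = 1 − 0.082 = 0.918.
A lump-sum tax change of −$364 billion shifts disposable income by +$364 billion; first-round consumption changes by −c × ΔT = −0.918 × (−$364 billion) = +$334.152 billion.
Expenditure multiplier = 1/(1 − MPC) = 1/(1 − 0.918) = 1/0.082 ≈ 12.195.
The tax multiplier is −c × k ≈ −11.195, so ΔY = k × (−c·ΔT) = (+$334.152 billion) / 0.082 ≈ +$4,075 billion.

+$4,075 billion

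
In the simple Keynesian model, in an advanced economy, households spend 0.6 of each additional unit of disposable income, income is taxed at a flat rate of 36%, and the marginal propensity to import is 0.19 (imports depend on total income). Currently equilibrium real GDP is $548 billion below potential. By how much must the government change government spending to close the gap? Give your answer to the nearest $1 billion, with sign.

+$442 billion

Spending multiplier = 1/(1 − c(1−t) + m) = 1/(1 − 0.6×0.64 + 0.19) = 1/0.806 ≈ 1.241.
Need ΔY = +$548 billion, so ΔG = ΔY/k = (+$548 billion) × 0.806 ≈ +$442 billion.
The government should increase government spending by $442 billion.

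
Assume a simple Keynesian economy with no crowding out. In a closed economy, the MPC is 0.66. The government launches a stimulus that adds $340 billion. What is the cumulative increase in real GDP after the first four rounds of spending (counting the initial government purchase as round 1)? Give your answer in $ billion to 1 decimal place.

$810.3 billion

Round 1 adds ΔG = $340 billion; each later round is MPC = 0.66 times the previous.
After 4 rounds: 340 + 224.4 + 148.104 + 97.74864 = ΔG·(1 − c^4)/(1 − c) = 340 × (1 − 0.18974736)/0.34 ≈ $810.3 billion.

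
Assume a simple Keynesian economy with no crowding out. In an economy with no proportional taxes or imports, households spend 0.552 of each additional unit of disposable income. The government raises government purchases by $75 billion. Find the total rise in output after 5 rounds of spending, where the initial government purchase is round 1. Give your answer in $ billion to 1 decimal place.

$158.8 billion

Round 1 adds ΔG = $75 billion; each later round is MPC = 0.552 times the previous.
After 5 rounds: 75 + 41.4 + 22.8528 + 12.6147456 + 6.9633395712 = ΔG·(1 − c^5)/(1 − c) = 75 × (1 − 0.051250179244032)/0.448 ≈ $158.8 billion.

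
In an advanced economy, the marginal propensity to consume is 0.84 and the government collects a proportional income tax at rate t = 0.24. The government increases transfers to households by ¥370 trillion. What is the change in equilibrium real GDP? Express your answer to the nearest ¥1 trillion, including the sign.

+¥860 trillion

The transfer change shifts disposable income by +¥370 trillion, so first-round consumption changes by c·ΔTR = 0.84 × (+¥370 trillion) = +¥310.8 trillion.
Expenditure multiplier = 1/(1 − c(1−t)) = 1/(1 − 0.84×0.76) = 1/0.3616 ≈ 2.765.
The transfer multiplier is c × k ≈ 2.323, so ΔY = k × (c·ΔTR) = (+¥310.8 trillion) / 0.3616 ≈ +¥860 trillion.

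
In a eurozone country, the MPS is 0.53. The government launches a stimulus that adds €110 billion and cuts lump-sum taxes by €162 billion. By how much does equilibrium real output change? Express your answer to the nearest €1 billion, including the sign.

+€351 billion

MPC = 1 − MPS = 1 − 0.53 = 0.47.
Expenditure multiplier = 1/(1 − MPC) = 1/(1 − 0.47) = 1/0.53 ≈ 1.887.
ΔG contributes k·ΔG = (+€110 billion) / 0.53 ≈ +€207.5 billion.
ΔT of −€162 billion changes first-round spending by −c·ΔT = +€76.14 billion, contributing k·(−c·ΔT) = (+€76.14 billion) / 0.53 ≈ +€143.7 billion.
Net ΔY = k(ΔG − c·ΔT) = (+€186.14 billion) / 0.53 ≈ +€351 billion.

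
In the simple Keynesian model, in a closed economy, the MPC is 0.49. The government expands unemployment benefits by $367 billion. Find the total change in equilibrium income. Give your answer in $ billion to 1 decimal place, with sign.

+$352.6 billion

The transfer change shifts disposable income by +$367 billion, so first-round consumption changes by c·ΔTR = 0.49 × (+$367 billion) = +$179.83 billion.
Expenditure multiplier = 1/(1 − MPC) = 1/(1 − 0.49) = 1/0.51 ≈ 1.961.
The transfer multiplier is c × k ≈ 0.961, so ΔY = k × (c·ΔTR) = (+$179.83 billion) / 0.51 ≈ +$352.6 billion.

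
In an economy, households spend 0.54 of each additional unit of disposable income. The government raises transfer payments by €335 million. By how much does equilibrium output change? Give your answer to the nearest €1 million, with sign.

+€393 million

The transfer change shifts disposable income by +€335 million, so first-round consumption changes by c·ΔTR = 0.54 × (+€335 million) = +€180.9 million.
Expenditure multiplier = 1/(1 − MPC) = 1/(1 − 0.54) = 1/0.46 ≈ 2.174.
The transfer multiplier is c × k ≈ 1.174, so ΔY = k × (c·ΔTR) = (+€180.9 million) / 0.46 ≈ +€393 million.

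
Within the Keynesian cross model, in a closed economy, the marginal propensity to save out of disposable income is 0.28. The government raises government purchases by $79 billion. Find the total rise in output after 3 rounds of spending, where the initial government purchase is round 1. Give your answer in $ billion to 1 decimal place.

$176.8 billion

MPC = 1 − MPS = 1 − 0.28 = 0.72.
Round 1 adds ΔG = $79 billion; each later round is MPC = 0.72 times the previous.
After 3 rounds: 79 + 56.88 + 40.9536 = ΔG·(1 − c^3)/(1 − c) = 79 × (1 − 0.373248)/0.28 ≈ $176.8 billion.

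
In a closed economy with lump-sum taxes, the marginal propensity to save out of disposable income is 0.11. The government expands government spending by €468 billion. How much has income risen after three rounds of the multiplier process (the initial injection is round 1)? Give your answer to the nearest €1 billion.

MPC = 1 − MPS = 1 − 0.11 = 0.89.
Round 1 adds ΔG = €468 billion; each later round is MPC = 0.89 times the previous.
After 3 rounds: 468 + 416.52 + 370.7028 = ΔG·(1 − c^3)/(1 − c) = 468 × (1 − 0.704969)/0.11 ≈ €1,255 billion.

€1,255 billion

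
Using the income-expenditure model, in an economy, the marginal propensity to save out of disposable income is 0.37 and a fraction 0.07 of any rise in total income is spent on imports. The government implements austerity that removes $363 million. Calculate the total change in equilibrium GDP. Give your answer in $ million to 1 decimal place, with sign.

MPC = 1 − MPS = 1 − 0.37 = 0.63.
Expenditure multiplier = 1/(1 − c + m) = 1/(1 − 0.63 + 0.07) = 1/0.44 ≈ 2.273.
ΔY = k × ΔG = (−$363 million) / 0.44 = −$825 million.

−$825.0 million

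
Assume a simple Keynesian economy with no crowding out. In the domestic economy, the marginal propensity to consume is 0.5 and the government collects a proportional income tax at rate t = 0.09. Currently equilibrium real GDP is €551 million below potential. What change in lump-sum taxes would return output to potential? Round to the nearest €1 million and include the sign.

−€601 million

Spending multiplier = 1/(1 − c(1−t)) = 1/(1 − 0.5×0.91) = 1/0.545 ≈ 1.835.
Tax multiplier = −c·k = −0.5/0.545 ≈ −0.917. Need ΔY = +€551 million, so ΔT = ΔY/(−c·k) = −(+€551 million) × 0.545 / 0.5 ≈ −€601 million.
The government should cut lump-sum taxes by €601 million.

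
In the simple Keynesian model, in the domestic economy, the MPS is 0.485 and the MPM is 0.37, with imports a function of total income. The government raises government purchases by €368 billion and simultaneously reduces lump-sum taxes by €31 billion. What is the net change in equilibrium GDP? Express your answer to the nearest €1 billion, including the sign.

MPC = 1 − MPS = 1 − 0.485 = 0.515.
Expenditure multiplier = 1/(1 − c + m) = 1/(1 − 0.515 + 0.37) = 1/0.855 ≈ 1.17.
ΔG contributes k·ΔG = (+€368 billion) / 0.855 ≈ +€430.4 billion.
ΔT of −€31 billion changes first-round spending by −c·ΔT = +€15.965 billion, contributing k·(−c·ΔT) = (+€15.965 billion) / 0.855 ≈ +€18.7 billion.
Net ΔY = k(ΔG − c·ΔT) = (+€383.965 billion) / 0.855 ≈ +€449 billion.

+€449 billion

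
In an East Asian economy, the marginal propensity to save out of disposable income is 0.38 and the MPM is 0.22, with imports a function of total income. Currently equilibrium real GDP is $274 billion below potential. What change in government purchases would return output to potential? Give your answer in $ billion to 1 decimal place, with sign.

MPC = 1 − MPS = 1 − 0.38 = 0.62.
Spending multiplier = 1/(1 − c + m) = 1/(1 − 0.62 + 0.22) = 1/0.6 ≈ 1.667.
Need ΔY = +$274 billion, so ΔG = ΔY/k = (+$274 billion) × 0.6 = +$164.4 billion.
The government should increase government purchases by $164.4 billion.

+$164.4 billion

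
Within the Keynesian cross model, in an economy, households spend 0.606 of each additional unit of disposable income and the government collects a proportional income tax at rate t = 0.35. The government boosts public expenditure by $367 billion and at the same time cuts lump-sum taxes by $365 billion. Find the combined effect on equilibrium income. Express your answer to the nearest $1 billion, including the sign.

+$970 billion

Expenditure multiplier = 1/(1 − c(1−t)) = 1/(1 − 0.606×0.65) = 1/0.6061 ≈ 1.65.
ΔG contributes k·ΔG = (+$367 billion) / 0.6061 ≈ +$605.5 billion.
ΔT of −$365 billion changes first-round spending by −c·ΔT = +$221.19 billion, contributing k·(−c·ΔT) = (+$221.19 billion) / 0.6061 ≈ +$364.9 billion.
Net ΔY = k(ΔG − c·ΔT) = (+$588.19 billion) / 0.6061 ≈ +$970 billion.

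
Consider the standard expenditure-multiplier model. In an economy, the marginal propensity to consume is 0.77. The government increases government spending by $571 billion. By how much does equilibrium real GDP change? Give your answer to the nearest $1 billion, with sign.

Expenditure multiplier = 1/(1 − MPC) = 1/(1 − 0.77) = 1/0.23 ≈ 4.348.
ΔY = k × ΔG = (+$571 billion) / 0.23 ≈ +$2,483 billion.

+$2,483 billion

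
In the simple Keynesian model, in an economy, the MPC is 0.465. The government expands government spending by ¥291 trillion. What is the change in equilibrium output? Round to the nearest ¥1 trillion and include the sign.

Expenditure multiplier = 1/(1 − MPC) = 1/(1 − 0.465) = 1/0.535 ≈ 1.869.
ΔY = k × ΔG = (+¥291 trillion) / 0.535 ≈ +¥544 trillion.

+¥544 trillion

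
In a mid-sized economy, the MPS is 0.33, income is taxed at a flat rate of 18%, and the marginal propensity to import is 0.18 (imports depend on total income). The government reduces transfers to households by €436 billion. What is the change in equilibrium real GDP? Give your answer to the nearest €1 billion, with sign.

MPC = 1 − MPS = 1 − 0.33 = 0.67.
The transfer change shifts disposable income by −€436 billion, so first-round consumption changes by c·ΔTR = 0.67 × (−€436 billion) = −€292.12 billion.
Expenditure multiplier = 1/(1 − c(1−t) + m) = 1/(1 − 0.67×0.82 + 0.18) = 1/0.6306 ≈ 1.586.
The transfer multiplier is c × k ≈ 1.062, so ΔY = k × (c·ΔTR) = (−€292.12 billion) / 0.6306 ≈ −€463 billion.

−€463 billion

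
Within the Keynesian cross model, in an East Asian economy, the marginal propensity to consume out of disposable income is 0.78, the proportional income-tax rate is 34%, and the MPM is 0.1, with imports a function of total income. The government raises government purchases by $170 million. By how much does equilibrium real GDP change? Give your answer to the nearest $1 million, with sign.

Expenditure multiplier = 1/(1 − c(1−t) + m) = 1/(1 − 0.78×0.66 + 0.1) = 1/0.5852 ≈ 1.709.
ΔY = k × ΔG = (+$170 million) / 0.5852 ≈ +$290 million.

+$290 million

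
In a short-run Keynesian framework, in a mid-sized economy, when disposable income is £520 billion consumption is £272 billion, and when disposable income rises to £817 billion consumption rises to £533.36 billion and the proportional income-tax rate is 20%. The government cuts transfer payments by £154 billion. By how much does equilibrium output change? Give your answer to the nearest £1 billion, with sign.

MPC = ΔC/ΔYd = (533.36 − 272)/(817 − 520) = 261.36/297 = 0.88.
The transfer change shifts disposable income by −£154 billion, so first-round consumption changes by c·ΔTR = 0.88 × (−£154 billion) = −£135.52 billion.
Expenditure multiplier = 1/(1 − c(1−t)) = 1/(1 − 0.88×0.8) = 1/0.296 ≈ 3.378.
The transfer multiplier is c × k ≈ 2.973, so ΔY = k × (c·ΔTR) = (−£135.52 billion) / 0.296 ≈ −£458 billion.

−£458 billion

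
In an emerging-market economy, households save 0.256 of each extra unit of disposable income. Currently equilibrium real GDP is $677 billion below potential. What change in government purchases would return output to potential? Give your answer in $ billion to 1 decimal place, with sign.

MPC = 1 − MPS = 1 − 0.256 = 0.744.
Spending multiplier = 1/(1 − MPC) = 1/(1 − 0.744) = 1/0.256 ≈ 3.906.
Need ΔY = +$677 billion, so ΔG = ΔY/k = (+$677 billion) × 0.256 ≈ +$173.3 billion.
The government should increase government purchases by $173.3 billion.

+$173.3 billion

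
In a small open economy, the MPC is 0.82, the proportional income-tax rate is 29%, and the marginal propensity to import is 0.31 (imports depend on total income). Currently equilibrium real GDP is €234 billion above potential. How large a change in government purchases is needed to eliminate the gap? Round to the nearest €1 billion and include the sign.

Spending multiplier = 1/(1 − c(1−t) + m) = 1/(1 − 0.82×0.71 + 0.31) = 1/0.7278 ≈ 1.374.
Need ΔY = −€234 billion, so ΔG = ΔY/k = (−€234 billion) × 0.7278 ≈ −€170 billion.
The government should cut government purchases by €170 billion.

−€170 billion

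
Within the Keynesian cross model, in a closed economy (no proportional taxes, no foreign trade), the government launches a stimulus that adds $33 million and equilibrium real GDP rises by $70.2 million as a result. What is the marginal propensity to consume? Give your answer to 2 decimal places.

Implied spending multiplier k = ΔY/ΔG = 70.2/33 ≈ 2.1273.
Since k = 1/(1 − MPC), MPC = 1 − 1/k = 1 − ΔG/ΔY = 1 − 33/70.2 ≈ 0.53.

0.53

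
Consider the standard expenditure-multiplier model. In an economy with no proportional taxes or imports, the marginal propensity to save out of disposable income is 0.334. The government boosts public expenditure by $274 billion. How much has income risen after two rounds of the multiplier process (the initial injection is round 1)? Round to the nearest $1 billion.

$456 billion

MPC = 1 − MPS = 1 − 0.334 = 0.666.
Round 1 adds ΔG = $274 billion; each later round is MPC = 0.666 times the previous.
After 2 rounds: 274 + 182.484 = ΔG·(1 − c^2)/(1 − c) = 274 × (1 − 0.443556)/0.334 ≈ $456 billion.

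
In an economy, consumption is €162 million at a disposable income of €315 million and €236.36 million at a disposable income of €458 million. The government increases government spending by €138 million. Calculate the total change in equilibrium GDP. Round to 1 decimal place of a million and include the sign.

+€287.5 million

MPC = ΔC/ΔYd = (236.36 − 162)/(458 − 315) = 74.36/143 = 0.52.
Expenditure multiplier = 1/(1 − MPC) = 1/(1 − 0.52) = 1/0.48 ≈ 2.083.
ΔY = k × ΔG = (+€138 million) / 0.48 = +€287.5 million.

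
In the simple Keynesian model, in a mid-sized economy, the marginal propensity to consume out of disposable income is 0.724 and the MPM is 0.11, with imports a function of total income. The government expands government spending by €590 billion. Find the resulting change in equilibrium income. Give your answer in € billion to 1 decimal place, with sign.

Government-spending multiplier = 1/(1 − c + m) = 1/(1 − 0.724 + 0.11) = 1/0.386 ≈ 2.591.
ΔY = k × ΔG = (+€590 billion) / 0.386 ≈ +€1,528.5 billion.

+€1,528.5 billion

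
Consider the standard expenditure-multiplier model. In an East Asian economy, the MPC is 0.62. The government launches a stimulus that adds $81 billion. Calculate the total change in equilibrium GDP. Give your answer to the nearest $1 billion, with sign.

Expenditure multiplier = 1/(1 − MPC) = 1/(1 − 0.62) = 1/0.38 ≈ 2.632.
ΔY = k × ΔG = (+$81 billion) / 0.38 ≈ +$213 billion.

+$213 billion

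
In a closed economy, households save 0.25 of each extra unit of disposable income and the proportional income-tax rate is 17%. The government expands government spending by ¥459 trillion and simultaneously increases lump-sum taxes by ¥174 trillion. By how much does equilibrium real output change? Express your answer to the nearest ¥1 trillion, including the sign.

MPC = 1 − MPS = 1 − 0.25 = 0.75.
Expenditure multiplier = 1/(1 − c(1−t)) = 1/(1 − 0.75×0.83) = 1/0.3775 ≈ 2.649.
ΔG contributes k·ΔG = (+¥459 trillion) / 0.3775 ≈ +¥1,215.9 trillion.
ΔT of +¥174 trillion changes first-round spending by −c·ΔT = −¥130.5 trillion, contributing k·(−c·ΔT) = (−¥130.5 trillion) / 0.3775 ≈ −¥345.7 trillion.
Net ΔY = k(ΔG − c·ΔT) = (+¥328.5 trillion) / 0.3775 ≈ +¥870 trillion.

+¥870 trillion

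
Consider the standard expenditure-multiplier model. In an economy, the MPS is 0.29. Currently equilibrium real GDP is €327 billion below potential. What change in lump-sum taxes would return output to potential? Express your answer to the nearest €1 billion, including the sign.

−€134 billion

MPC = 1 − MPS = 1 − 0.29 = 0.71.
Spending multiplier = 1/(1 − MPC) = 1/(1 − 0.71) = 1/0.29 ≈ 3.448.
Tax multiplier = −c·k = −0.71/0.29 ≈ −2.448. Need ΔY = +€327 billion, so ΔT = ΔY/(−c·k) = −(+€327 billion) × 0.29 / 0.71 ≈ −€134 billion.
The government should cut lump-sum taxes by €134 billion.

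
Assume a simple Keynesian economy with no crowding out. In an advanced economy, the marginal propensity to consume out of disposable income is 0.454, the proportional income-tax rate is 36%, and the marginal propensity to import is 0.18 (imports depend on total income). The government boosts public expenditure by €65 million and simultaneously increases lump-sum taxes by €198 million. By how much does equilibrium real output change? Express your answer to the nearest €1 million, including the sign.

Expenditure multiplier = 1/(1 − c(1−t) + m) = 1/(1 − 0.454×0.64 + 0.18) = 1/0.88944 ≈ 1.124.
ΔG contributes k·ΔG = (+€65 million) / 0.88944 ≈ +€73.1 million.
ΔT of +€198 million changes first-round spending by −c·ΔT = −€89.892 million, contributing k·(−c·ΔT) = (−€89.892 million) / 0.88944 ≈ −€101.1 million.
Net ΔY = k(ΔG − c·ΔT) = (−€24.892 million) / 0.88944 ≈ −€28 million.

−€28 million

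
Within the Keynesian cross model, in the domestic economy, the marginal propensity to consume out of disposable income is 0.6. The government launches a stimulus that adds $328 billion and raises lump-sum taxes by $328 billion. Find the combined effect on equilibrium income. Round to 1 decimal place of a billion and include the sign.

Expenditure multiplier = 1/(1 − MPC) = 1/(1 − 0.6) = 1/0.4 = 2.5.
ΔG contributes k·ΔG = (+$328 billion) / 0.4 = +$820 billion.
ΔT of +$328 billion changes first-round spending by −c·ΔT = −$196.8 billion, contributing k·(−c·ΔT) = (−$196.8 billion) / 0.4 = −$492 billion.
With ΔG = ΔT and no other leakages, the balanced-budget multiplier is 1, so ΔY = ΔG = +$328 billion.

+$328.0 billion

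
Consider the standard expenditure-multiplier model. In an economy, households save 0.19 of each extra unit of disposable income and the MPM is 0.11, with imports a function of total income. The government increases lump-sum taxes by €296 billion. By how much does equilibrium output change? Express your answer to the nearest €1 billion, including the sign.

−€799 billion

MPC = 1 − MPS = 1 − 0.19 = 0.81.
A lump-sum tax change of +€296 billion shifts disposable income by −€296 billion; first-round consumption changes by −c × ΔT = −0.81 × (+€296 billion) = −€239.76 billion.
Expenditure multiplier = 1/(1 − c + m) = 1/(1 − 0.81 + 0.11) = 1/0.3 ≈ 3.333.
The tax multiplier is −c × k = −2.7, so ΔY = k × (−c·ΔT) = (−€239.76 billion) / 0.3 ≈ −€799 billion.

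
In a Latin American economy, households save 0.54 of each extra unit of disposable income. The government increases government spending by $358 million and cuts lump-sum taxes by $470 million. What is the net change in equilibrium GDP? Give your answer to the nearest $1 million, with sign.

+$1,063 million

MPC = 1 − MPS = 1 − 0.54 = 0.46.
Expenditure multiplier = 1/(1 − MPC) = 1/(1 − 0.46) = 1/0.54 ≈ 1.852.
ΔG contributes k·ΔG = (+$358 million) / 0.54 ≈ +$663 million.
ΔT of −$470 million changes first-round spending by −c·ΔT = +$216.2 million, contributing k·(−c·ΔT) = (+$216.2 million) / 0.54 ≈ +$400.4 million.
Net ΔY = k(ΔG − c·ΔT) = (+$574.2 million) / 0.54 ≈ +$1,063 million.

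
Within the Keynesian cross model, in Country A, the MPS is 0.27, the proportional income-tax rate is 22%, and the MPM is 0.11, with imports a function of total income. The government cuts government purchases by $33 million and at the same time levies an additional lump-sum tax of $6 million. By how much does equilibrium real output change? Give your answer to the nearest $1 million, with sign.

MPC = 1 − MPS = 1 − 0.27 = 0.73.
Expenditure multiplier = 1/(1 − c(1−t) + m) = 1/(1 − 0.73×0.78 + 0.11) = 1/0.5406 ≈ 1.85.
ΔG contributes k·ΔG = (−$33 million) / 0.5406 ≈ −$61 million.
ΔT of +$6 million changes first-round spending by −c·ΔT = −$4.38 million, contributing k·(−c·ΔT) = (−$4.38 million) / 0.5406 ≈ −$8.1 million.
Net ΔY = k(ΔG − c·ΔT) = (−$37.38 million) / 0.5406 ≈ −$69 million.

−$69 million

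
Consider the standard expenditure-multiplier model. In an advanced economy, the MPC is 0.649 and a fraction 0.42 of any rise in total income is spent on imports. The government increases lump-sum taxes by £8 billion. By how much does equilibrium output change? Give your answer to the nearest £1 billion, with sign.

A lump-sum tax change of +£8 billion shifts disposable income by −£8 billion; first-round consumption changes by −c × ΔT = −0.649 × (+£8 billion) = −£5.192 billion.
Expenditure multiplier = 1/(1 − c + m) = 1/(1 − 0.649 + 0.42) = 1/0.771 ≈ 1.297.
The tax multiplier is −c × k ≈ −0.842, so ΔY = k × (−c·ΔT) = (−£5.192 billion) / 0.771 ≈ −£7 billion.

−£7 billion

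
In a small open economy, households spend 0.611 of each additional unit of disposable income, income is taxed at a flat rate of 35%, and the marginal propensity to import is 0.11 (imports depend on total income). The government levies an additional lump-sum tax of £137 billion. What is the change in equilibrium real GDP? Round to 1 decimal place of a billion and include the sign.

−£117.4 billion

A lump-sum tax change of +£137 billion shifts disposable income by −£137 billion; first-round consumption changes by −c × ΔT = −0.611 × (+£137 billion) = −£83.707 billion.
Expenditure multiplier = 1/(1 − c(1−t) + m) = 1/(1 − 0.611×0.65 + 0.11) = 1/0.71285 ≈ 1.403.
The tax multiplier is −c × k ≈ −0.857, so ΔY = k × (−c·ΔT) = (−£83.707 billion) / 0.71285 ≈ −£117.4 billion.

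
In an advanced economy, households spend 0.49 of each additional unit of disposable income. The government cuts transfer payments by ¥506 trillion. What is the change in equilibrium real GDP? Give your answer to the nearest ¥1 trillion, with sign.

The transfer change shifts disposable income by −¥506 trillion, so first-round consumption changes by c·ΔTR = 0.49 × (−¥506 trillion) = −¥247.94 trillion.
Expenditure multiplier = 1/(1 − MPC) = 1/(1 − 0.49) = 1/0.51 ≈ 1.961.
The transfer multiplier is c × k ≈ 0.961, so ΔY = k × (c·ΔTR) = (−¥247.94 trillion) / 0.51 ≈ −¥486 trillion.

−¥486 trillion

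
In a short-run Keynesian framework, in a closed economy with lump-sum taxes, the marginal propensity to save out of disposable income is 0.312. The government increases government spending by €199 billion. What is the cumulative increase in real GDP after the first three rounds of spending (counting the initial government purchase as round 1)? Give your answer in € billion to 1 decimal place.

€430.1 billion

MPC = 1 − MPS = 1 − 0.312 = 0.688.
Round 1 adds ΔG = €199 billion; each later round is MPC = 0.688 times the previous.
After 3 rounds: 199 + 136.912 + 94.195456 = ΔG·(1 − c^3)/(1 − c) = 199 × (1 − 0.325660672)/0.312 ≈ €430.1 billion.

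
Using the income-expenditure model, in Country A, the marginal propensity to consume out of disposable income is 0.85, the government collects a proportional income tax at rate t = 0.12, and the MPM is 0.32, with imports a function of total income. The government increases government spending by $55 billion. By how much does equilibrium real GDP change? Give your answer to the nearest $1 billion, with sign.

Spending multiplier = 1/(1 − c(1−t) + m) = 1/(1 − 0.85×0.88 + 0.32) = 1/0.572 ≈ 1.748.
ΔY = k × ΔG = (+$55 billion) / 0.572 ≈ +$96 billion.

+$96 billion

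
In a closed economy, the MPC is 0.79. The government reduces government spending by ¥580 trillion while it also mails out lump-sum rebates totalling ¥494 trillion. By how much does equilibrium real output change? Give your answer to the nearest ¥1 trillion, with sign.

−¥904 trillion

Expenditure multiplier = 1/(1 − MPC) = 1/(1 − 0.79) = 1/0.21 ≈ 4.762.
ΔG contributes k·ΔG = (−¥580 trillion) / 0.21 ≈ −¥2,761.9 trillion.
ΔT of −¥494 trillion changes first-round spending by −c·ΔT = +¥390.26 trillion, contributing k·(−c·ΔT) = (+¥390.26 trillion) / 0.21 ≈ +¥1,858.4 trillion.
Net ΔY = k(ΔG − c·ΔT) = (−¥189.74 trillion) / 0.21 ≈ −¥904 trillion.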